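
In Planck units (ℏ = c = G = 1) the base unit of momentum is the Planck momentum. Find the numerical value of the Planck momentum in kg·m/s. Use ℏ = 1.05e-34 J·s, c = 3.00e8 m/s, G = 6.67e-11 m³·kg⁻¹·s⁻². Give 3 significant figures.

p_P = √(ℏc³/G)
  = √(42.5)
  = 6.52 kg·m/s

6.52 kg·m/s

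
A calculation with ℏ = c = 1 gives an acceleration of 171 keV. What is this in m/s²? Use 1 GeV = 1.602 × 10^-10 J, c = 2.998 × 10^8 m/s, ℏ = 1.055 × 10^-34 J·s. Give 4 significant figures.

7.785 × 10^28 m/s²

Acceleration is [L]/[T]² = c·[E]/ℏ.
1 GeV → c/ℏ × (1 GeV in J) = 4.552 × 10^32 m/s².
Convert the energy scale: 171 keV = 1.71 × 10^-4 GeV.
Result: 1.71 × 10^-4 × 4.552 × 10^32 = 7.785 × 10^28 m/s².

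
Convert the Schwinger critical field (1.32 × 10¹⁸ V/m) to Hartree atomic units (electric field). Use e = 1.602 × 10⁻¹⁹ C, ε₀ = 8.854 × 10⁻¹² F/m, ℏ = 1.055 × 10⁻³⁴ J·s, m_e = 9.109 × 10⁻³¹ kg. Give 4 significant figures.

atomic unit of electric field: E_au = E_h/(e a₀) = m_e²e⁵/((4πε₀)³ℏ⁴) = 5.131 × 10¹¹ V/m.
1.32 × 10¹⁸ / 5.131 × 10¹¹ = 2.573 × 10⁶

2.573 × 10⁶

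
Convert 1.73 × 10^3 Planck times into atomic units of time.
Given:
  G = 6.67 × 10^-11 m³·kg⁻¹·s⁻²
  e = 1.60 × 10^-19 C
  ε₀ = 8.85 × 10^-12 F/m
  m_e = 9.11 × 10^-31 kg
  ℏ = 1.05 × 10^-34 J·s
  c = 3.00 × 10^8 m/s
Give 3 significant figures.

3.87 × 10^-24

Planck time: t_P = √(ℏG/c⁵) = 5.37 × 10^-44 s
atomic unit of time: τ_au = (4πε₀)²ℏ³/(m_e e⁴) = 2.40 × 10^-17 s
1.73 × 10^3 × 5.37 × 10^-44 / 2.40 × 10^-17 = 3.87 × 10^-24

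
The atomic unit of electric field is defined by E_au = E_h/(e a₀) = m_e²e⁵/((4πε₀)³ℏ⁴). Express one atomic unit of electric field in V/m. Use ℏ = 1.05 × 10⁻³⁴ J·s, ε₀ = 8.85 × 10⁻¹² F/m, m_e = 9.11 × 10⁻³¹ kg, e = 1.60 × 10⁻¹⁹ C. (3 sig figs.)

E_au = E_h/(e a₀) = m_e²e⁵/((4πε₀)³ℏ⁴)
E_h = 4.38 × 10⁻¹⁸ J
a₀ = 5.26 × 10⁻¹¹ m
E_h/(e·a₀) = 5.20 × 10¹¹ V/m

5.20 × 10¹¹ V/m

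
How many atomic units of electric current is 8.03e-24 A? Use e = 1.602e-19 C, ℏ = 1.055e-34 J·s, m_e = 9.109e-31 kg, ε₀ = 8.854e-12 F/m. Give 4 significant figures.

atomic unit of electric current: I_au = e E_h/ℏ = m_e e⁵/((4πε₀)²ℏ³) = 6.612e-3 A.
8.03e-24 / 6.612e-3 = 1.214e-21

1.214e-21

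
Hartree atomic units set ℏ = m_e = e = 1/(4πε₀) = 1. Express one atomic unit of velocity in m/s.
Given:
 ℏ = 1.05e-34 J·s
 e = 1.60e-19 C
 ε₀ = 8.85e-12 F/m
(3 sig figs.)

2.19e6 m/s

From ℏ = m_e = e = 1/(4πε₀) = 1 the velocity scale is v_au = e²/(4πε₀ℏ).
  = 2.56e-38 / 1.17e-44
  = 2.19e6 m/s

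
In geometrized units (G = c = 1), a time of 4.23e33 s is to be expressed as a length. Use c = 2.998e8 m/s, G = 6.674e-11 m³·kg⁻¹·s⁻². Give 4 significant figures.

1.268e42 m

Time → length via c.
4.23e33 s × (c) = 1.268e42 m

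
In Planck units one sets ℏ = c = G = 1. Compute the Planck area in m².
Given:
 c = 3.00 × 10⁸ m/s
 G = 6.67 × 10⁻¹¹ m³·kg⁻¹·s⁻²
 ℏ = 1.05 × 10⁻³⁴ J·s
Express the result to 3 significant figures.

2.59 × 10⁻⁷⁰ m²

A_P = ℏG/c³
  = 7.00 × 10⁻⁴⁵ / 2.70 × 10²⁵
  = 2.59 × 10⁻⁷⁰ m²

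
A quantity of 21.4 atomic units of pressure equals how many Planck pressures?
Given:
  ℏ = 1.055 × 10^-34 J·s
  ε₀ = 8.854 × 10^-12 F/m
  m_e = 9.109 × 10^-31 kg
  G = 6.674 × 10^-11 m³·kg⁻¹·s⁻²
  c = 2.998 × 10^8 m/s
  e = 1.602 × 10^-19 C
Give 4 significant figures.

atomic unit of pressure: P_au = E_h/a₀³ = m_e⁴e¹⁰/((4πε₀)⁵ℏ⁸) = 2.929 × 10^13 Pa
Planck pressure: p_P = c⁷/(ℏG²) = 4.632 × 10^113 Pa
21.4 × 2.929 × 10^13 / 4.632 × 10^113 = 1.353 × 10^-99

1.353 × 10^-99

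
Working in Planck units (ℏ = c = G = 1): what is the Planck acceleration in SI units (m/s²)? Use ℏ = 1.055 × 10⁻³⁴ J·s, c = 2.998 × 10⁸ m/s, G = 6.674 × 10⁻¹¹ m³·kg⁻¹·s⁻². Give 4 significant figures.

5.560 × 10⁵¹ m/s²

From ℏ = c = G = 1 the acceleration scale is a_P = √(c⁷/(ℏG)).
  = √(3.092 × 10¹⁰³)
  = 5.560 × 10⁵¹ m/s²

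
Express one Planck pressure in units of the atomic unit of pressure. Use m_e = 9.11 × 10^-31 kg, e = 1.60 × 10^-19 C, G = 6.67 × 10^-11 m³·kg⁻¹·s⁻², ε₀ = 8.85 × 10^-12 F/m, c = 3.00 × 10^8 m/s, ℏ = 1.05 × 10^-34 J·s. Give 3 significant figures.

1.55 × 10^100

Planck pressure: p_P = c⁷/(ℏG²) = 4.68 × 10^113 Pa
atomic unit of pressure: P_au = E_h/a₀³ = m_e⁴e¹⁰/((4πε₀)⁵ℏ⁸) = 3.01 × 10^13 Pa
ratio = 4.68 × 10^113 / 3.01 × 10^13 = 1.55 × 10^100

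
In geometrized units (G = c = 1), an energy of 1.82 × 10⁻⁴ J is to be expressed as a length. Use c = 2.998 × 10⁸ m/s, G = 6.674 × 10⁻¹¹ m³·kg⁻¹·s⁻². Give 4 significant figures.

1.504 × 10⁻⁴⁸ m

Energy → length via G/c⁴.
1.82 × 10⁻⁴ J × (G/c⁴) = 1.504 × 10⁻⁴⁸ m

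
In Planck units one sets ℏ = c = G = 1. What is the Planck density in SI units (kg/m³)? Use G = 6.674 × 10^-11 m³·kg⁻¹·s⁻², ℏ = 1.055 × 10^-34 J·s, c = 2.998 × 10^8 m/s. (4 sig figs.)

5.154 × 10^96 kg/m³

ρ_P = c⁵/(ℏG²)
  = 2.422 × 10^42 / 4.699 × 10^-55
  = 5.154 × 10^96 kg/m³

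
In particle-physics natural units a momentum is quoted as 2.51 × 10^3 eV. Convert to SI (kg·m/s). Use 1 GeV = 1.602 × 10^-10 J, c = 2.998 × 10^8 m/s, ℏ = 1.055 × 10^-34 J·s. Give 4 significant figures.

Momentum is [E]/c; divide by c.
1 GeV → 1/c × (1 GeV in J) = 5.344 × 10^-19 kg·m/s.
Convert the energy scale: 2.51 × 10^3 eV = 2.51 × 10^-6 GeV.
Result: 2.51 × 10^-6 × 5.344 × 10^-19 = 1.341 × 10^-24 kg·m/s.

1.341 × 10^-24 kg·m/s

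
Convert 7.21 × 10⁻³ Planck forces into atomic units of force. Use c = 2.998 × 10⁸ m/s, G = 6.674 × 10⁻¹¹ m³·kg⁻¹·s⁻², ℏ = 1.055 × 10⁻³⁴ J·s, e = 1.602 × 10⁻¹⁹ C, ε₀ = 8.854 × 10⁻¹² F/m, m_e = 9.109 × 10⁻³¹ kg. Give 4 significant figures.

Planck force: F_P = c⁴/G = 1.210 × 10⁴⁴ N
atomic unit of force: F_au = E_h/a₀ = m_e²e⁶/((4πε₀)³ℏ⁴) = 8.220 × 10⁻⁸ N
7.21 × 10⁻³ × 1.210 × 10⁴⁴ / 8.220 × 10⁻⁸ = 1.062 × 10⁴⁹

1.062 × 10⁴⁹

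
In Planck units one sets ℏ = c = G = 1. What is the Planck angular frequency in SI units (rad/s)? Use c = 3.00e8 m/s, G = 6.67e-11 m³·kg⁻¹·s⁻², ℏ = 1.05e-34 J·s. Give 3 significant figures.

ω_P = √(c⁵/(ℏG))
  = √(3.47e86)
  = 1.86e43 rad/s

1.86e43 rad/s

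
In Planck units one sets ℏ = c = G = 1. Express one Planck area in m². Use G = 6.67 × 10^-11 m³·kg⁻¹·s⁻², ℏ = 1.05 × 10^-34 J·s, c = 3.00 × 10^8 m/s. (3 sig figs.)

A_P = ℏG/c³
  = 7.00 × 10^-45 / 2.70 × 10^25
  = 2.59 × 10^-70 m²

2.59 × 10^-70 m²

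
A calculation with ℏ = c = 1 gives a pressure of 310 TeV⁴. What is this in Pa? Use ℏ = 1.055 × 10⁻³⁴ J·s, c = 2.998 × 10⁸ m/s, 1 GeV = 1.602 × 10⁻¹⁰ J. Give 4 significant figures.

6.453 × 10⁵¹ Pa

Pressure is [E]/[L]³ = [E]⁴/(ℏc)³.
1 GeV⁴ → 1/(ℏc)³ × (1 GeV in J)⁴ = 2.082 × 10³⁷ Pa.
Convert the energy scale: 310 TeV⁴ = 3.10 × 10¹⁴ GeV⁴.
Result: 3.10 × 10¹⁴ × 2.082 × 10³⁷ = 6.453 × 10⁵¹ Pa.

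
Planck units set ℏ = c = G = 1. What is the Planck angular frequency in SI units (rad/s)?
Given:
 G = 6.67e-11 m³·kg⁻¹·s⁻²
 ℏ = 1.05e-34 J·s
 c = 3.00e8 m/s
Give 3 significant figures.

From ℏ = c = G = 1 the angular frequency scale is ω_P = √(c⁵/(ℏG)).
  = √(3.47e86)
  = 1.86e43 rad/s

1.86e43 rad/s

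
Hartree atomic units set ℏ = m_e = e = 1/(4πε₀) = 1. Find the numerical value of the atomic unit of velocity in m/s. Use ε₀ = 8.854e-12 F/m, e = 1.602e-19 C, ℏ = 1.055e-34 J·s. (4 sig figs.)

2.186e6 m/s

Dimensional analysis gives v_au = e²/(4πε₀ℏ).
  = 2.566e-38 / 1.174e-44
  = 2.186e6 m/s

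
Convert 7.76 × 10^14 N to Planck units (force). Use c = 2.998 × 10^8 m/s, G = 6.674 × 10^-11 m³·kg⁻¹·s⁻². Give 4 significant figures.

6.411 × 10^-30

Planck force: F_P = c⁴/G = 1.210 × 10^44 N.
7.76 × 10^14 / 1.210 × 10^44 = 6.411 × 10^-30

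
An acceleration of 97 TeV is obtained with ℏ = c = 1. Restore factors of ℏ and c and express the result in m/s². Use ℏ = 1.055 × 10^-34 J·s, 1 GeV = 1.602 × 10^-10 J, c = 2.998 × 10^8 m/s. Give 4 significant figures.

Acceleration is [L]/[T]² = c·[E]/ℏ.
1 GeV → c/ℏ × (1 GeV in J) = 4.552 × 10^32 m/s².
Convert the energy scale: 97 TeV = 9.70 × 10^4 GeV.
Result: 9.70 × 10^4 × 4.552 × 10^32 = 4.416 × 10^37 m/s².

4.416 × 10^37 m/s²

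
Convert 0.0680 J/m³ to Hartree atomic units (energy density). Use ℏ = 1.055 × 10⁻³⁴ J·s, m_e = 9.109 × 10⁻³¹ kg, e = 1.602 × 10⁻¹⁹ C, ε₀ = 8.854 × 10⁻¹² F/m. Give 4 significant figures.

2.321 × 10⁻¹⁵

atomic unit of energy density: u_au = E_h/a₀³ = m_e⁴e¹⁰/((4πε₀)⁵ℏ⁸) = 2.929 × 10¹³ J/m³.
0.0680 / 2.929 × 10¹³ = 2.321 × 10⁻¹⁵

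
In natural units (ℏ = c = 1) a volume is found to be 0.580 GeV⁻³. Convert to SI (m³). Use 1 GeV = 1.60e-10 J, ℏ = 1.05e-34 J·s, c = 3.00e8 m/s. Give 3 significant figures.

Volume is [L]³ = [E]⁻³·(ℏc)³.
1 GeV⁻³ → (ℏc)³ × (1 GeV in J)⁻³ = 7.63e-48 m³.
Result: 0.580 × 7.63e-48 = 4.43e-48 m³.

4.43e-48 m³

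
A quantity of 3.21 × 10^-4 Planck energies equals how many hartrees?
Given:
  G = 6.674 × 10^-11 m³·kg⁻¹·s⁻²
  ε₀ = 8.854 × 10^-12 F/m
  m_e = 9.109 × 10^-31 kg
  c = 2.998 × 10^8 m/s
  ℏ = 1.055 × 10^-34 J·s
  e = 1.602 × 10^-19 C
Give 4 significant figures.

1.442 × 10^23

Planck energy: E_P = √(ℏc⁵/G) = 1.957 × 10^9 J
hartree: E_h = m_e e⁴/(4πε₀ℏ)² = 4.354 × 10^-18 J
3.21 × 10^-4 × 1.957 × 10^9 / 4.354 × 10^-18 = 1.442 × 10^23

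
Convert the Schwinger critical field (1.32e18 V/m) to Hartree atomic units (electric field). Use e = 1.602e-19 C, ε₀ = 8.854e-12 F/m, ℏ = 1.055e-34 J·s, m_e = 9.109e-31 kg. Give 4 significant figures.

atomic unit of electric field: E_au = E_h/(e a₀) = m_e²e⁵/((4πε₀)³ℏ⁴) = 5.131e11 V/m.
1.32e18 / 5.131e11 = 2.573e6

2.573e6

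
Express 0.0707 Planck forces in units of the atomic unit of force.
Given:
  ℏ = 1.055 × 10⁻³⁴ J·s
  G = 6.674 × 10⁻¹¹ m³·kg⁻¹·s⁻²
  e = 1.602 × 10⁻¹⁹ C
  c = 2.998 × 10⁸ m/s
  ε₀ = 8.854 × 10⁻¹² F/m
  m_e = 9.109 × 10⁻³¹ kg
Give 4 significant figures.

1.041 × 10⁵⁰

Planck force: F_P = c⁴/G = 1.210 × 10⁴⁴ N
atomic unit of force: F_au = E_h/a₀ = m_e²e⁶/((4πε₀)³ℏ⁴) = 8.220 × 10⁻⁸ N
0.0707 × 1.210 × 10⁴⁴ / 8.220 × 10⁻⁸ = 1.041 × 10⁵⁰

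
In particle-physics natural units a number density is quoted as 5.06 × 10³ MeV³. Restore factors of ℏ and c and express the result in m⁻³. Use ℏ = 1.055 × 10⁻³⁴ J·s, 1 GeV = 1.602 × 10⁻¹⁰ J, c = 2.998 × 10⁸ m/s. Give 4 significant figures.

Number density is [L]⁻³ = [E]³/(ℏc)³.
1 GeV³ → 1/(ℏc)³ × (1 GeV in J)³ = 1.299 × 10⁴⁷ m⁻³.
Convert the energy scale: 5.06 × 10³ MeV³ = 5.06 × 10⁻⁶ GeV³.
Result: 5.06 × 10⁻⁶ × 1.299 × 10⁴⁷ = 6.575 × 10⁴¹ m⁻³.

6.575 × 10⁴¹ m⁻³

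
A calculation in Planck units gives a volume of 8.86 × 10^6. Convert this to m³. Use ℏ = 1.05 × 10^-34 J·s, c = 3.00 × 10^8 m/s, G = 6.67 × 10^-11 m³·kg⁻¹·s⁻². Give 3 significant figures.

3.70 × 10^-98 m³

One Planck volume: V_P = (ℏG/c³)^(3/2) = 4.18 × 10^-105 m³.
8.86 × 10^6 × 4.18 × 10^-105 m³ = 3.70 × 10^-98 m³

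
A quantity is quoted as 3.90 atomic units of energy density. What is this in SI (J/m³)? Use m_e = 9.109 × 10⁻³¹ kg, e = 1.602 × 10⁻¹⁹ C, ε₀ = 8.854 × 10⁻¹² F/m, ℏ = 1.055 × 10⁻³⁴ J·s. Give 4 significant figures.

One atomic unit of energy density: u_au = E_h/a₀³ = m_e⁴e¹⁰/((4πε₀)⁵ℏ⁸) = 2.929 × 10¹³ J/m³.
3.90 × 2.929 × 10¹³ J/m³ = 1.142 × 10¹⁴ J/m³

1.142 × 10¹⁴ J/m³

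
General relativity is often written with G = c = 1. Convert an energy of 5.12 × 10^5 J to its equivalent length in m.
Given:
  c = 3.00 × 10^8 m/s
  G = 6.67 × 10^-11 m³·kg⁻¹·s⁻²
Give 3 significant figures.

Energy → length via G/c⁴.
5.12 × 10^5 J × (G/c⁴) = 4.22 × 10^-39 m

4.22 × 10^-39 m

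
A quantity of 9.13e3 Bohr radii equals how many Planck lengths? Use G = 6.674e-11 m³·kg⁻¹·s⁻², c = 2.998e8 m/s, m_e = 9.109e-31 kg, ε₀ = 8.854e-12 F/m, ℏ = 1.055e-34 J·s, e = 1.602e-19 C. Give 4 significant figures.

2.992e28

Bohr radius: a₀ = 4πε₀ℏ²/(m_e e²) = 5.297e-11 m
Planck length: ℓ_P = √(ℏG/c³) = 1.616e-35 m
9.13e3 × 5.297e-11 / 1.616e-35 = 2.992e28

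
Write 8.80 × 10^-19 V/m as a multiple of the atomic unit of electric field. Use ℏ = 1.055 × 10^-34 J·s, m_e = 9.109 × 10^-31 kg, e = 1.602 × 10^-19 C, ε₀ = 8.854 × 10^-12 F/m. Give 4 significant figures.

1.715 × 10^-30

atomic unit of electric field: E_au = E_h/(e a₀) = m_e²e⁵/((4πε₀)³ℏ⁴) = 5.131 × 10^11 V/m.
8.80 × 10^-19 / 5.131 × 10^11 = 1.715 × 10^-30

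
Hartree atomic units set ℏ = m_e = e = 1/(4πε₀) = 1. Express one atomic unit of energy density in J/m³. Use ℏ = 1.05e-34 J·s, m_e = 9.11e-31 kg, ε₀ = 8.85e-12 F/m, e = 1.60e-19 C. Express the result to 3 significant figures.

From ℏ = m_e = e = 1/(4πε₀) = 1 the energy density scale is u_au = E_h/a₀³ = m_e⁴e¹⁰/((4πε₀)⁵ℏ⁸).
E_h = 4.38e-18 J
a₀ = 5.26e-11 m
E_h/a₀³ = 3.01e13 J/m³

3.01e13 J/m³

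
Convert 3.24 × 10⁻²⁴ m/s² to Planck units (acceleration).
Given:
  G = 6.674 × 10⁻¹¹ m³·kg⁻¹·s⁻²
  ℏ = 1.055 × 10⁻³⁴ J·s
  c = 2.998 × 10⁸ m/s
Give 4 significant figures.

5.827 × 10⁻⁷⁶

Planck acceleration: a_P = √(c⁷/(ℏG)) = 5.560 × 10⁵¹ m/s².
3.24 × 10⁻²⁴ / 5.560 × 10⁵¹ = 5.827 × 10⁻⁷⁶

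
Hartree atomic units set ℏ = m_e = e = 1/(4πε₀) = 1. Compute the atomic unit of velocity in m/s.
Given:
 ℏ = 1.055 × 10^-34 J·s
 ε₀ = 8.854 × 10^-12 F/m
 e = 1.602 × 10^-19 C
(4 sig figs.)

2.186 × 10^6 m/s

Dimensional analysis gives v_au = e²/(4πε₀ℏ).
  = 2.566 × 10^-38 / 1.174 × 10^-44
  = 2.186 × 10^6 m/s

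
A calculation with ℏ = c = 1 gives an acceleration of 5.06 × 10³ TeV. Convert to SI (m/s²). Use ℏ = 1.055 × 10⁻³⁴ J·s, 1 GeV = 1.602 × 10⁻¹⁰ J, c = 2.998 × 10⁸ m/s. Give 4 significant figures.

Acceleration is [L]/[T]² = c·[E]/ℏ.
1 GeV → c/ℏ × (1 GeV in J) = 4.552 × 10³² m/s².
Convert the energy scale: 5.06 × 10³ TeV = 5.06 × 10⁶ GeV.
Result: 5.06 × 10⁶ × 4.552 × 10³² = 2.304 × 10³⁹ m/s².

2.304 × 10³⁹ m/s²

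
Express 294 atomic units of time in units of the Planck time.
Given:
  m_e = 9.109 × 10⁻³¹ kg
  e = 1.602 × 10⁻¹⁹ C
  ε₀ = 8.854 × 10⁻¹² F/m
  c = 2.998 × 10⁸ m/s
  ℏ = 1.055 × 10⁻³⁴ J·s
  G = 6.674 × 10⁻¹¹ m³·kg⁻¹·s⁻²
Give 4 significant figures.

atomic unit of time: τ_au = (4πε₀)²ℏ³/(m_e e⁴) = 2.423 × 10⁻¹⁷ s
Planck time: t_P = √(ℏG/c⁵) = 5.392 × 10⁻⁴⁴ s
294 × 2.423 × 10⁻¹⁷ / 5.392 × 10⁻⁴⁴ = 1.321 × 10²⁹

1.321 × 10²⁹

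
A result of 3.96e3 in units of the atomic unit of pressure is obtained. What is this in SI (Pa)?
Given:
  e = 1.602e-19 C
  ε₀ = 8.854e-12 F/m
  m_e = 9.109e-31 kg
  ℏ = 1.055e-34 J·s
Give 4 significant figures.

One atomic unit of pressure: P_au = E_h/a₀³ = m_e⁴e¹⁰/((4πε₀)⁵ℏ⁸) = 2.929e13 Pa.
3.96e3 × 2.929e13 Pa = 1.160e17 Pa

1.160e17 Pa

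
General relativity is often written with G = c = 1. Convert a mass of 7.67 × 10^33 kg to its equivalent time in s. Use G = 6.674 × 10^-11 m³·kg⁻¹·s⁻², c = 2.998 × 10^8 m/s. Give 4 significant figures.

Mass → time via G/c³.
7.67 × 10^33 kg × (G/c³) = 0.01900 s

0.01900 s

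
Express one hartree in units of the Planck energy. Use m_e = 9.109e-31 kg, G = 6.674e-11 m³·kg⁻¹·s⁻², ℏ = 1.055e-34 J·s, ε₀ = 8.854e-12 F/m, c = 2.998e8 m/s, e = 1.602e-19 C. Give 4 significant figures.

hartree: E_h = m_e e⁴/(4πε₀ℏ)² = 4.354e-18 J
Planck energy: E_P = √(ℏc⁵/G) = 1.957e9 J
ratio = 4.354e-18 / 1.957e9 = 2.225e-27

2.225e-27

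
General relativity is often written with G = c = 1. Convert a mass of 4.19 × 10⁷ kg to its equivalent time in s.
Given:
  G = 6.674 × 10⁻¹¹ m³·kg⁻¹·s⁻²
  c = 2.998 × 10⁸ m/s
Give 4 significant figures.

Mass → time via G/c³.
4.19 × 10⁷ kg × (G/c³) = 1.038 × 10⁻²⁸ s

1.038 × 10⁻²⁸ s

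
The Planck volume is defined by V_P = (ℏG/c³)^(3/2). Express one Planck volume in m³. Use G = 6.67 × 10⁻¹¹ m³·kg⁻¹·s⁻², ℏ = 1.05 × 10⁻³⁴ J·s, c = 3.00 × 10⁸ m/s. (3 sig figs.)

4.18 × 10⁻¹⁰⁵ m³

V_P = (ℏG/c³)^(3/2)
  = √(1.75 × 10⁻²⁰⁹)
  = 4.18 × 10⁻¹⁰⁵ m³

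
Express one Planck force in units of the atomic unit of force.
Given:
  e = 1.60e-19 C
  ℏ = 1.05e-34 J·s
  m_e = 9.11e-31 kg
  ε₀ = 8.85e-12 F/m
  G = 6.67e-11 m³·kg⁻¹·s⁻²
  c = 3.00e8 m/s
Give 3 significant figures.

Planck force: F_P = c⁴/G = 1.21e44 N
atomic unit of force: F_au = E_h/a₀ = m_e²e⁶/((4πε₀)³ℏ⁴) = 8.33e-8 N
ratio = 1.21e44 / 8.33e-8 = 1.46e51

1.46e51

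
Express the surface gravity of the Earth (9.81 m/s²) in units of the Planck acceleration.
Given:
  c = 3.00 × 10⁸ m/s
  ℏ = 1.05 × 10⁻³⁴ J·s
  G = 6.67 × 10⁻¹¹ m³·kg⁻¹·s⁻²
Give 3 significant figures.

Planck acceleration: a_P = √(c⁷/(ℏG)) = 5.59 × 10⁵¹ m/s².
9.81 / 5.59 × 10⁵¹ = 1.76 × 10⁻⁵¹

1.76 × 10⁻⁵¹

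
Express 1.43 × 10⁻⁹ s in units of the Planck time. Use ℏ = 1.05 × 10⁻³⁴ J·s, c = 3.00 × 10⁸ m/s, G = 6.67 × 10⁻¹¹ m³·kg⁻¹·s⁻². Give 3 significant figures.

Planck time: t_P = √(ℏG/c⁵) = 5.37 × 10⁻⁴⁴ s.
1.43 × 10⁻⁹ / 5.37 × 10⁻⁴⁴ = 2.66 × 10³⁴

2.66 × 10³⁴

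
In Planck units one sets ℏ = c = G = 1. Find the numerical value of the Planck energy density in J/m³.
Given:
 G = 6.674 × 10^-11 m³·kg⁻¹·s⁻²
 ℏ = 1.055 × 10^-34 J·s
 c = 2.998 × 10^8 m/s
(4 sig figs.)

4.632 × 10^113 J/m³

u_P = c⁷/(ℏG²)
  = 2.177 × 10^59 / 4.699 × 10^-55
  = 4.632 × 10^113 J/m³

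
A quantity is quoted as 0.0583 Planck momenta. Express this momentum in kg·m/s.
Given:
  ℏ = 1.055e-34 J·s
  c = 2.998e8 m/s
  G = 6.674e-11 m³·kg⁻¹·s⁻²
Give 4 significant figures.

0.3805 kg·m/s

One Planck momentum: p_P = √(ℏc³/G) = 6.527 kg·m/s.
0.0583 × 6.527 kg·m/s = 0.3805 kg·m/s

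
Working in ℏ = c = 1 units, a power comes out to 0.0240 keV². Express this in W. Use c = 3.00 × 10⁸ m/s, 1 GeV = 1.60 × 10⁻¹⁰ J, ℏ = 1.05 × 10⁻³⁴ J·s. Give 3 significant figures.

5.85 W

Power is [E]/[T] = [E]²/ℏ.
1 GeV² → 1/ℏ × (1 GeV in J)² = 2.44 × 10¹⁴ W.
Convert the energy scale: 0.0240 keV² = 2.40 × 10⁻¹⁴ GeV².
Result: 2.40 × 10⁻¹⁴ × 2.44 × 10¹⁴ = 5.85 W.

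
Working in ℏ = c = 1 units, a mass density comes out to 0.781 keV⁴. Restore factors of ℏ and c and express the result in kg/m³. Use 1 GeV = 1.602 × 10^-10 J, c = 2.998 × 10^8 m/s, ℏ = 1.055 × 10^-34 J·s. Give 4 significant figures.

Mass density is [E]/(c²[L]³) = [E]⁴/(ℏ³c⁵).
1 GeV⁴ → 1/(ℏ³c⁵) × (1 GeV in J)⁴ = 2.316 × 10^20 kg/m³.
Convert the energy scale: 0.781 keV⁴ = 7.81 × 10^-25 GeV⁴.
Result: 7.81 × 10^-25 × 2.316 × 10^20 = 1.809 × 10^-4 kg/m³.

1.809 × 10^-4 kg/m³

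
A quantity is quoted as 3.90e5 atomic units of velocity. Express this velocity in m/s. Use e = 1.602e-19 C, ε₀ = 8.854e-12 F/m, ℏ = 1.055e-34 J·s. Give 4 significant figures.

One atomic unit of velocity: v_au = e²/(4πε₀ℏ) = 2.186e6 m/s.
3.90e5 × 2.186e6 m/s = 8.527e11 m/s

8.527e11 m/s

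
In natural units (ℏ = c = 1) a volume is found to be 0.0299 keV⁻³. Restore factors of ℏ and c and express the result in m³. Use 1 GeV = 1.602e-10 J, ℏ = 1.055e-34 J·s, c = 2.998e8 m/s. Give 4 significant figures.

2.301e-31 m³

Volume is [L]³ = [E]⁻³·(ℏc)³.
1 GeV⁻³ → (ℏc)³ × (1 GeV in J)⁻³ = 7.696e-48 m³.
Convert the energy scale: 0.0299 keV⁻³ = 2.99e16 GeV⁻³.
Result: 2.99e16 × 7.696e-48 = 2.301e-31 m³.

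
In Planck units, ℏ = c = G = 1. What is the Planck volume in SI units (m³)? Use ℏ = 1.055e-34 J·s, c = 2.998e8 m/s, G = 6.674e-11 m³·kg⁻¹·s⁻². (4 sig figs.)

4.224e-105 m³

From ℏ = c = G = 1 the volume scale is V_P = (ℏG/c³)^(3/2).
  = √(1.784e-209)
  = 4.224e-105 m³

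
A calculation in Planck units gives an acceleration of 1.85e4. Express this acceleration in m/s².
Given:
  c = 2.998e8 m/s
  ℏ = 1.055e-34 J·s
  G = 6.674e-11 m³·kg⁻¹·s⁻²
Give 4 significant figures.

One Planck acceleration: a_P = √(c⁷/(ℏG)) = 5.560e51 m/s².
1.85e4 × 5.560e51 m/s² = 1.029e56 m/s²

1.029e56 m/s²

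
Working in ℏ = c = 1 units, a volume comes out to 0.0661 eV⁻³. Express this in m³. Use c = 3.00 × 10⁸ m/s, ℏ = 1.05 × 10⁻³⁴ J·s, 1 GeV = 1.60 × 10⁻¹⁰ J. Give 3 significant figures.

5.04 × 10⁻²² m³

Volume is [L]³ = [E]⁻³·(ℏc)³.
1 GeV⁻³ → (ℏc)³ × (1 GeV in J)⁻³ = 7.63 × 10⁻⁴⁸ m³.
Convert the energy scale: 0.0661 eV⁻³ = 6.61 × 10²⁵ GeV⁻³.
Result: 6.61 × 10²⁵ × 7.63 × 10⁻⁴⁸ = 5.04 × 10⁻²² m³.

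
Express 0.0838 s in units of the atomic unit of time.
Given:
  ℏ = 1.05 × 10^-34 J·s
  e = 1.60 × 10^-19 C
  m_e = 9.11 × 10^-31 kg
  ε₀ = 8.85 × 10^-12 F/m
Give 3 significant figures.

3.49 × 10^15

atomic unit of time: τ_au = (4πε₀)²ℏ³/(m_e e⁴) = 2.40 × 10^-17 s.
0.0838 / 2.40 × 10^-17 = 3.49 × 10^15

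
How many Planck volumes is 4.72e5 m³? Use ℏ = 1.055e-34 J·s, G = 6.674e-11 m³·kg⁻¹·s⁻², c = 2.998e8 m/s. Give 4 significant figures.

1.117e110

Planck volume: V_P = (ℏG/c³)^(3/2) = 4.224e-105 m³.
4.72e5 / 4.224e-105 = 1.117e110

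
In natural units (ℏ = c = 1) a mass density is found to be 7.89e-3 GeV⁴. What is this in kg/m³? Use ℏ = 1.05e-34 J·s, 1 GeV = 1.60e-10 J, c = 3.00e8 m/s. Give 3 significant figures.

1.84e18 kg/m³

Mass density is [E]/(c²[L]³) = [E]⁴/(ℏ³c⁵).
1 GeV⁴ → 1/(ℏ³c⁵) × (1 GeV in J)⁴ = 2.33e20 kg/m³.
Result: 7.89e-3 × 2.33e20 = 1.84e18 kg/m³.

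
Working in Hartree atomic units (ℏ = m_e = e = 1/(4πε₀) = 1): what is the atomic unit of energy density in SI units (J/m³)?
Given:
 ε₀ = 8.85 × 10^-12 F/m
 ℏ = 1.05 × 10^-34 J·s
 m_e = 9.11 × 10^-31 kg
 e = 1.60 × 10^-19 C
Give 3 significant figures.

Dimensional analysis gives u_au = E_h/a₀³ = m_e⁴e¹⁰/((4πε₀)⁵ℏ⁸).
E_h = 4.38 × 10^-18 J
a₀ = 5.26 × 10^-11 m
E_h/a₀³ = 3.01 × 10^13 J/m³

3.01 × 10^13 J/m³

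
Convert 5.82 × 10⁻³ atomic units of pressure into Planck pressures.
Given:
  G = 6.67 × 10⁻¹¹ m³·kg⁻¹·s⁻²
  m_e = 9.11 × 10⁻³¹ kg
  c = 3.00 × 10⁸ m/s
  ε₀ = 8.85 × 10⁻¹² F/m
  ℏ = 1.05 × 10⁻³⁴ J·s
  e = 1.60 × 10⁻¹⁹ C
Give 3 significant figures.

atomic unit of pressure: P_au = E_h/a₀³ = m_e⁴e¹⁰/((4πε₀)⁵ℏ⁸) = 3.01 × 10¹³ Pa
Planck pressure: p_P = c⁷/(ℏG²) = 4.68 × 10¹¹³ Pa
5.82 × 10⁻³ × 3.01 × 10¹³ / 4.68 × 10¹¹³ = 3.75 × 10⁻¹⁰³

3.75 × 10⁻¹⁰³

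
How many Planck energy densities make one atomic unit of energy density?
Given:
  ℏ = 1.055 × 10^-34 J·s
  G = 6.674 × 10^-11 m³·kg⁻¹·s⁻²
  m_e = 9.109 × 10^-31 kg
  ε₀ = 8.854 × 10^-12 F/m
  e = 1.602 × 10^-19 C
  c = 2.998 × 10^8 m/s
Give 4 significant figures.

atomic unit of energy density: u_au = E_h/a₀³ = m_e⁴e¹⁰/((4πε₀)⁵ℏ⁸) = 2.929 × 10^13 J/m³
Planck energy density: u_P = c⁷/(ℏG²) = 4.632 × 10^113 J/m³
ratio = 2.929 × 10^13 / 4.632 × 10^113 = 6.323 × 10^-101

6.323 × 10^-101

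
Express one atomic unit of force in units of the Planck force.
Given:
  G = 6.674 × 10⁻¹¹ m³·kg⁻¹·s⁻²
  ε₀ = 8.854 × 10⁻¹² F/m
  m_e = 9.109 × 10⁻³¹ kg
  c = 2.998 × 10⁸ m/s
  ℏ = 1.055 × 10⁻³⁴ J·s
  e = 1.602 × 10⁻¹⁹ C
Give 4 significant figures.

atomic unit of force: F_au = E_h/a₀ = m_e²e⁶/((4πε₀)³ℏ⁴) = 8.220 × 10⁻⁸ N
Planck force: F_P = c⁴/G = 1.210 × 10⁴⁴ N
ratio = 8.220 × 10⁻⁸ / 1.210 × 10⁴⁴ = 6.791 × 10⁻⁵²

6.791 × 10⁻⁵²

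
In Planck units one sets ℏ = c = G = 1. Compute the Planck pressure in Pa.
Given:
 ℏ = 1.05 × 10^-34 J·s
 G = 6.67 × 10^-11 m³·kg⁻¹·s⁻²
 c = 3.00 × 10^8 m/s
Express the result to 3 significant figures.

p_P = c⁷/(ℏG²)
  = 2.19 × 10^59 / 4.67 × 10^-55
  = 4.68 × 10^113 Pa

4.68 × 10^113 Pa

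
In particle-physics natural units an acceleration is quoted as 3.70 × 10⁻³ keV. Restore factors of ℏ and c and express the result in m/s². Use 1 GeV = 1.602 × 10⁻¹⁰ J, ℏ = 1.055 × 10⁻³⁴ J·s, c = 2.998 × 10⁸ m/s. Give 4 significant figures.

Acceleration is [L]/[T]² = c·[E]/ℏ.
1 GeV → c/ℏ × (1 GeV in J) = 4.552 × 10³² m/s².
Convert the energy scale: 3.70 × 10⁻³ keV = 3.70 × 10⁻⁹ GeV.
Result: 3.70 × 10⁻⁹ × 4.552 × 10³² = 1.684 × 10²⁴ m/s².

1.684 × 10²⁴ m/s²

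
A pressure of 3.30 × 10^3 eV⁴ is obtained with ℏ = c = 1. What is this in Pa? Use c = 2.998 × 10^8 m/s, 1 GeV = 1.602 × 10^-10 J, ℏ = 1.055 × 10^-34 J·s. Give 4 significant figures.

6.869 × 10^4 Pa

Pressure is [E]/[L]³ = [E]⁴/(ℏc)³.
1 GeV⁴ → 1/(ℏc)³ × (1 GeV in J)⁴ = 2.082 × 10^37 Pa.
Convert the energy scale: 3.30 × 10^3 eV⁴ = 3.30 × 10^-33 GeV⁴.
Result: 3.30 × 10^-33 × 2.082 × 10^37 = 6.869 × 10^4 Pa.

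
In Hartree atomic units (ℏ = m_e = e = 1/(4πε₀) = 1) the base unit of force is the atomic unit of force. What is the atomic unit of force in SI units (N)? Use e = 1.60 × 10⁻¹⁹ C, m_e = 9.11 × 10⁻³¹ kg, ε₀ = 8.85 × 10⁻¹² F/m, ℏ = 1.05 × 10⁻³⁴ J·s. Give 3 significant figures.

F_au = E_h/a₀ = m_e²e⁶/((4πε₀)³ℏ⁴)
E_h = 4.38 × 10⁻¹⁸ J
a₀ = 5.26 × 10⁻¹¹ m
E_h/a₀ = 8.33 × 10⁻⁸ N

8.33 × 10⁻⁸ N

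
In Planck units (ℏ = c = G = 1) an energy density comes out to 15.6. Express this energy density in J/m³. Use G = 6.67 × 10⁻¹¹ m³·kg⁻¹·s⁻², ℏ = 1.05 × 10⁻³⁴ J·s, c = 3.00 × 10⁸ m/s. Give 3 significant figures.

One Planck energy density: u_P = c⁷/(ℏG²) = 4.68 × 10¹¹³ J/m³.
15.6 × 4.68 × 10¹¹³ J/m³ = 7.30 × 10¹¹⁴ J/m³

7.30 × 10¹¹⁴ J/m³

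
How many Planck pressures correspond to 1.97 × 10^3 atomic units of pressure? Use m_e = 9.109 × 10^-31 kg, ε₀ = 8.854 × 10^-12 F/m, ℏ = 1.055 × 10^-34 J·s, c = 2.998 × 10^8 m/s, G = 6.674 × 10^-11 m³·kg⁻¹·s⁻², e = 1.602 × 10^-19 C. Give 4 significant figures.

1.246 × 10^-97

atomic unit of pressure: P_au = E_h/a₀³ = m_e⁴e¹⁰/((4πε₀)⁵ℏ⁸) = 2.929 × 10^13 Pa
Planck pressure: p_P = c⁷/(ℏG²) = 4.632 × 10^113 Pa
1.97 × 10^3 × 2.929 × 10^13 / 4.632 × 10^113 = 1.246 × 10^-97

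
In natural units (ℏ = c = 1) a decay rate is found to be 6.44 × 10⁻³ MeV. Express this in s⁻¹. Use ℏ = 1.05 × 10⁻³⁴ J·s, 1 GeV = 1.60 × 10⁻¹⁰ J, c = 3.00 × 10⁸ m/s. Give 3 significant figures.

9.81 × 10¹⁸ s⁻¹

A rate is [E]/ℏ; divide by ℏ.
1 GeV → 1/ℏ × (1 GeV in J) = 1.52 × 10²⁴ s⁻¹.
Convert the energy scale: 6.44 × 10⁻³ MeV = 6.44 × 10⁻⁶ GeV.
Result: 6.44 × 10⁻⁶ × 1.52 × 10²⁴ = 9.81 × 10¹⁸ s⁻¹.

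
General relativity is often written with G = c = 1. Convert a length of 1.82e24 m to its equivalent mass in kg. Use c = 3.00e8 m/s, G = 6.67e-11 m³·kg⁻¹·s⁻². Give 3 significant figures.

2.46e51 kg

Length → mass via c²/G.
1.82e24 m × (c²/G) = 2.46e51 kg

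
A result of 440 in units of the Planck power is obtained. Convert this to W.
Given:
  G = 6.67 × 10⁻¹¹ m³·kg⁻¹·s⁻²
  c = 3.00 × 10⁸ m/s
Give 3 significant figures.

One Planck power: P_P = c⁵/G = 3.64 × 10⁵² W.
440 × 3.64 × 10⁵² W = 1.60 × 10⁵⁵ W

1.60 × 10⁵⁵ W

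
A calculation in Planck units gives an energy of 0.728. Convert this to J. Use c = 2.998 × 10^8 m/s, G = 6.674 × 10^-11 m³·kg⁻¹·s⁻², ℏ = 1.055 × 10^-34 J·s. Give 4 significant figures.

1.424 × 10^9 J

One Planck energy: E_P = √(ℏc⁵/G) = 1.957 × 10^9 J.
0.728 × 1.957 × 10^9 J = 1.424 × 10^9 J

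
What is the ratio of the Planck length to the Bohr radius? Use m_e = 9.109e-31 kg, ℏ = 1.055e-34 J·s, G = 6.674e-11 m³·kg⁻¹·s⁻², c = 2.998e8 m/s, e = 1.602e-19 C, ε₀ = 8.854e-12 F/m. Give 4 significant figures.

Planck length: ℓ_P = √(ℏG/c³) = 1.616e-35 m
Bohr radius: a₀ = 4πε₀ℏ²/(m_e e²) = 5.297e-11 m
ratio = 1.616e-35 / 5.297e-11 = 3.051e-25

3.051e-25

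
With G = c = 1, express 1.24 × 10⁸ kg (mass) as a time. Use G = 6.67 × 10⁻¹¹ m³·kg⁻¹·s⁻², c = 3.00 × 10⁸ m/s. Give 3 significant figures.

Mass → time via G/c³.
1.24 × 10⁸ kg × (G/c³) = 3.06 × 10⁻²⁸ s

3.06 × 10⁻²⁸ s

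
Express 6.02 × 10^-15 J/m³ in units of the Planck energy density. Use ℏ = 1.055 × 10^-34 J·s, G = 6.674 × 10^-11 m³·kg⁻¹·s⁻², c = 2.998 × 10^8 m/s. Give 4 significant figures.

Planck energy density: u_P = c⁷/(ℏG²) = 4.632 × 10^113 J/m³.
6.02 × 10^-15 / 4.632 × 10^113 = 1.300 × 10^-128

1.300 × 10^-128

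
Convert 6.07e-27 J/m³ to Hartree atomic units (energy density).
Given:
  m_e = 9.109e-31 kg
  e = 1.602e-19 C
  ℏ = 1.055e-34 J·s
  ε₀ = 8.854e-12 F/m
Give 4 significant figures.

2.072e-40

atomic unit of energy density: u_au = E_h/a₀³ = m_e⁴e¹⁰/((4πε₀)⁵ℏ⁸) = 2.929e13 J/m³.
6.07e-27 / 2.929e13 = 2.072e-40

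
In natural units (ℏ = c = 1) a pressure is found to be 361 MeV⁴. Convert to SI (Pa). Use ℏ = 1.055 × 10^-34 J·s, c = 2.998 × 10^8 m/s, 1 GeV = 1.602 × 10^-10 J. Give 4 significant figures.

7.515 × 10^27 Pa

Pressure is [E]/[L]³ = [E]⁴/(ℏc)³.
1 GeV⁴ → 1/(ℏc)³ × (1 GeV in J)⁴ = 2.082 × 10^37 Pa.
Convert the energy scale: 361 MeV⁴ = 3.61 × 10^-10 GeV⁴.
Result: 3.61 × 10^-10 × 2.082 × 10^37 = 7.515 × 10^27 Pa.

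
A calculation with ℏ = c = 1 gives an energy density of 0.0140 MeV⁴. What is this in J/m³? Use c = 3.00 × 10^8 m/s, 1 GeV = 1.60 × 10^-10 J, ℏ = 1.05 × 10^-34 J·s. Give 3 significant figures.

[E]/[L]³ = [E]⁴/(ℏc)³; restore (ℏc)⁻³.
1 GeV⁴ → 1/(ℏc)³ × (1 GeV in J)⁴ = 2.10 × 10^37 J/m³.
Convert the energy scale: 0.0140 MeV⁴ = 1.40 × 10^-14 GeV⁴.
Result: 1.40 × 10^-14 × 2.10 × 10^37 = 2.94 × 10^23 J/m³.

2.94 × 10^23 J/m³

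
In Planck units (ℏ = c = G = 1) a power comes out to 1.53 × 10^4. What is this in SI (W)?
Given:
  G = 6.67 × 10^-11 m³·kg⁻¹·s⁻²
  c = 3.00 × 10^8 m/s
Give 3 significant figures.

5.57 × 10^56 W

One Planck power: P_P = c⁵/G = 3.64 × 10^52 W.
1.53 × 10^4 × 3.64 × 10^52 W = 5.57 × 10^56 W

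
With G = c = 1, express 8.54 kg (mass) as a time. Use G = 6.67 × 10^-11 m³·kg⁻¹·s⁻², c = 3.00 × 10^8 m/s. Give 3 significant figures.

2.11 × 10^-35 s

Mass → time via G/c³.
8.54 kg × (G/c³) = 2.11 × 10^-35 s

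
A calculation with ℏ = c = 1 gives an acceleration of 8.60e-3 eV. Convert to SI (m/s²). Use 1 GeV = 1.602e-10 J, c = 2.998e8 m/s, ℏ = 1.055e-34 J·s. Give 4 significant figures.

Acceleration is [L]/[T]² = c·[E]/ℏ.
1 GeV → c/ℏ × (1 GeV in J) = 4.552e32 m/s².
Convert the energy scale: 8.60e-3 eV = 8.60e-12 GeV.
Result: 8.60e-12 × 4.552e32 = 3.915e21 m/s².

3.915e21 m/s²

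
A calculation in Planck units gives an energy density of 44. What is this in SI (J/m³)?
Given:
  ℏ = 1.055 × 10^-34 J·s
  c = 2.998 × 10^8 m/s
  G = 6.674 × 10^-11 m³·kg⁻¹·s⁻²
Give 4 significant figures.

2.038 × 10^115 J/m³

One Planck energy density: u_P = c⁷/(ℏG²) = 4.632 × 10^113 J/m³.
44 × 4.632 × 10^113 J/m³ = 2.038 × 10^115 J/m³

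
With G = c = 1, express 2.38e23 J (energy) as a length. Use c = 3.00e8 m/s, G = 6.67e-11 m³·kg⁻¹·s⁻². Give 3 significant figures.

1.96e-21 m

Energy → length via G/c⁴.
2.38e23 J × (G/c⁴) = 1.96e-21 m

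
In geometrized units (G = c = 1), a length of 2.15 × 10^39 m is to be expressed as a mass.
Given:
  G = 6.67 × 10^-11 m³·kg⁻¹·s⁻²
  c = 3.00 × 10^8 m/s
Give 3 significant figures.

Length → mass via c²/G.
2.15 × 10^39 m × (c²/G) = 2.90 × 10^66 kg

2.90 × 10^66 kg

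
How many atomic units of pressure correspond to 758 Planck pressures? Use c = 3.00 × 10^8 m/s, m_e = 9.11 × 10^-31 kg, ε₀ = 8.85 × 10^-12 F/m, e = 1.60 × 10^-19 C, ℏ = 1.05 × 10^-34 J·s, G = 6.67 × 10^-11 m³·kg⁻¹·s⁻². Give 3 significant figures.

Planck pressure: p_P = c⁷/(ℏG²) = 4.68 × 10^113 Pa
atomic unit of pressure: P_au = E_h/a₀³ = m_e⁴e¹⁰/((4πε₀)⁵ℏ⁸) = 3.01 × 10^13 Pa
758 × 4.68 × 10^113 / 3.01 × 10^13 = 1.18 × 10^103

1.18 × 10^103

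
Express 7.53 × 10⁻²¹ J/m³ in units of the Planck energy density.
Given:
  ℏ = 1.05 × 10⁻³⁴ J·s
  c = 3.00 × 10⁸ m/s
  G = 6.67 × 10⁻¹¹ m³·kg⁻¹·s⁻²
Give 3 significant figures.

Planck energy density: u_P = c⁷/(ℏG²) = 4.68 × 10¹¹³ J/m³.
7.53 × 10⁻²¹ / 4.68 × 10¹¹³ = 1.61 × 10⁻¹³⁴

1.61 × 10⁻¹³⁴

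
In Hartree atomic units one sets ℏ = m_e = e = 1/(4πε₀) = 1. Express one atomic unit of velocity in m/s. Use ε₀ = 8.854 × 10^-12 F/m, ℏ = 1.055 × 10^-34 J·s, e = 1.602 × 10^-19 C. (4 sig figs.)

2.186 × 10^6 m/s

v_au = e²/(4πε₀ℏ)
  = 2.566 × 10^-38 / 1.174 × 10^-44
  = 2.186 × 10^6 m/s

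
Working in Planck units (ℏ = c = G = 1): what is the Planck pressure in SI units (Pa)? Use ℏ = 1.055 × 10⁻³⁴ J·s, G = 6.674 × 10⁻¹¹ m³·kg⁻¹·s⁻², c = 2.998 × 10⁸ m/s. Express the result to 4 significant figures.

4.632 × 10¹¹³ Pa

Dimensional analysis gives p_P = c⁷/(ℏG²).
  = 2.177 × 10⁵⁹ / 4.699 × 10⁻⁵⁵
  = 4.632 × 10¹¹³ Pa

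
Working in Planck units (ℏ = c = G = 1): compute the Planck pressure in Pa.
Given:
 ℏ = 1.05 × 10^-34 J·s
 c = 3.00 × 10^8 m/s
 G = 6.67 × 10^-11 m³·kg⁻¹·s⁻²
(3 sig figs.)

4.68 × 10^113 Pa

Dimensional analysis gives p_P = c⁷/(ℏG²).
  = 2.19 × 10^59 / 4.67 × 10^-55
  = 4.68 × 10^113 Pa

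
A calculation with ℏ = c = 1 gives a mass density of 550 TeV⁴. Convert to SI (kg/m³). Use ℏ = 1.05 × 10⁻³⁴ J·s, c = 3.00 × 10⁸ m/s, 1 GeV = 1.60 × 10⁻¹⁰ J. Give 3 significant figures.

1.28 × 10³⁵ kg/m³

Mass density is [E]/(c²[L]³) = [E]⁴/(ℏ³c⁵).
1 GeV⁴ → 1/(ℏ³c⁵) × (1 GeV in J)⁴ = 2.33 × 10²⁰ kg/m³.
Convert the energy scale: 550 TeV⁴ = 5.50 × 10¹⁴ GeV⁴.
Result: 5.50 × 10¹⁴ × 2.33 × 10²⁰ = 1.28 × 10³⁵ kg/m³.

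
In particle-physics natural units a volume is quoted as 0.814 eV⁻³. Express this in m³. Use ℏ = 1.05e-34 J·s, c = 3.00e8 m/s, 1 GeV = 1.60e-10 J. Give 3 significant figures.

6.21e-21 m³

Volume is [L]³ = [E]⁻³·(ℏc)³.
1 GeV⁻³ → (ℏc)³ × (1 GeV in J)⁻³ = 7.63e-48 m³.
Convert the energy scale: 0.814 eV⁻³ = 8.14e26 GeV⁻³.
Result: 8.14e26 × 7.63e-48 = 6.21e-21 m³.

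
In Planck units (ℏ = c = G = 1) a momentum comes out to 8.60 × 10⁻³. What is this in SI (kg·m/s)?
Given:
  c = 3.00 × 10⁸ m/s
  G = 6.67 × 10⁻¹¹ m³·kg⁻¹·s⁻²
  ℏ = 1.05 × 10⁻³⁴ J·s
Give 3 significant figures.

One Planck momentum: p_P = √(ℏc³/G) = 6.52 kg·m/s.
8.60 × 10⁻³ × 6.52 kg·m/s = 0.0561 kg·m/s

0.0561 kg·m/s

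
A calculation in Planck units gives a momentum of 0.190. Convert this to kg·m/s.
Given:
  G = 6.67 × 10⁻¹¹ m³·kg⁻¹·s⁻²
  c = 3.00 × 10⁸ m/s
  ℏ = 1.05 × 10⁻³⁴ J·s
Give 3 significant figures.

One Planck momentum: p_P = √(ℏc³/G) = 6.52 kg·m/s.
0.190 × 6.52 kg·m/s = 1.24 kg·m/s

1.24 kg·m/s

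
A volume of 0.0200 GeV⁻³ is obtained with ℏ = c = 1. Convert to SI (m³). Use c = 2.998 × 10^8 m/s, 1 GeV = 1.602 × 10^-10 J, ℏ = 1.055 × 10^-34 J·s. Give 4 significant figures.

Volume is [L]³ = [E]⁻³·(ℏc)³.
1 GeV⁻³ → (ℏc)³ × (1 GeV in J)⁻³ = 7.696 × 10^-48 m³.
Result: 0.0200 × 7.696 × 10^-48 = 1.539 × 10^-49 m³.

1.539 × 10^-49 m³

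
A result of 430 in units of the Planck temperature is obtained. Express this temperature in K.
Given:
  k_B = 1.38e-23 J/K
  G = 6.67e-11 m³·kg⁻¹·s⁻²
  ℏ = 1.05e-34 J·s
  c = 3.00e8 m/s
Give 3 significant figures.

6.09e34 K

One Planck temperature: T_P = √(ℏc⁵/G) / k_B = 1.42e32 K.
430 × 1.42e32 K = 6.09e34 K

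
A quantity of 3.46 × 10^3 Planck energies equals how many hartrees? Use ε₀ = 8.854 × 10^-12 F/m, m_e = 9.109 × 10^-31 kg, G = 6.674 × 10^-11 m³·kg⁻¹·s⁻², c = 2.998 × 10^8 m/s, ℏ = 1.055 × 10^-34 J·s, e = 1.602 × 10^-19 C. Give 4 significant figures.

1.555 × 10^30

Planck energy: E_P = √(ℏc⁵/G) = 1.957 × 10^9 J
hartree: E_h = m_e e⁴/(4πε₀ℏ)² = 4.354 × 10^-18 J
3.46 × 10^3 × 1.957 × 10^9 / 4.354 × 10^-18 = 1.555 × 10^30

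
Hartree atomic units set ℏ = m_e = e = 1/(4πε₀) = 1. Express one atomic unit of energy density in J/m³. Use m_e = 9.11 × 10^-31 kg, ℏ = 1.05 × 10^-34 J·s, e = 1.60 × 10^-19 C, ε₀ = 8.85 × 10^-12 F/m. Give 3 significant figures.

The unique combination of the constants set to 1 with dimensions of energy density is u_au = E_h/a₀³ = m_e⁴e¹⁰/((4πε₀)⁵ℏ⁸).
E_h = 4.38 × 10^-18 J
a₀ = 5.26 × 10^-11 m
E_h/a₀³ = 3.01 × 10^13 J/m³

3.01 × 10^13 J/m³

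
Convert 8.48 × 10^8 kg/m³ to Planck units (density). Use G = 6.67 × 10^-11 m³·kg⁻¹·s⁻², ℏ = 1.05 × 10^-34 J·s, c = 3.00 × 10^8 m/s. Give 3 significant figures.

Planck density: ρ_P = c⁵/(ℏG²) = 5.20 × 10^96 kg/m³.
8.48 × 10^8 / 5.20 × 10^96 = 1.63 × 10^-88

1.63 × 10^-88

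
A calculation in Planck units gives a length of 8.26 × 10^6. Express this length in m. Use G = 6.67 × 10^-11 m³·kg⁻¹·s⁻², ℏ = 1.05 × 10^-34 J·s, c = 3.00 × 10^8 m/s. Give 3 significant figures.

One Planck length: ℓ_P = √(ℏG/c³) = 1.61 × 10^-35 m.
8.26 × 10^6 × 1.61 × 10^-35 m = 1.33 × 10^-28 m

1.33 × 10^-28 m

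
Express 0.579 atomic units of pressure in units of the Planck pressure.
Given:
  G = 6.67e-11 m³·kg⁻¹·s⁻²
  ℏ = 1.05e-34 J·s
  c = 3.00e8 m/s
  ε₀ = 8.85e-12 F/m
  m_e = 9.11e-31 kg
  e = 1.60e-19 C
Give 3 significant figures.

atomic unit of pressure: P_au = E_h/a₀³ = m_e⁴e¹⁰/((4πε₀)⁵ℏ⁸) = 3.01e13 Pa
Planck pressure: p_P = c⁷/(ℏG²) = 4.68e113 Pa
0.579 × 3.01e13 / 4.68e113 = 3.73e-101

3.73e-101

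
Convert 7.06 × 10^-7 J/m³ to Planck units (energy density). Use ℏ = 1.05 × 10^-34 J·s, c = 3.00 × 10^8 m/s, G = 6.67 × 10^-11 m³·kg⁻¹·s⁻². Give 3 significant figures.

1.51 × 10^-120

Planck energy density: u_P = c⁷/(ℏG²) = 4.68 × 10^113 J/m³.
7.06 × 10^-7 / 4.68 × 10^113 = 1.51 × 10^-120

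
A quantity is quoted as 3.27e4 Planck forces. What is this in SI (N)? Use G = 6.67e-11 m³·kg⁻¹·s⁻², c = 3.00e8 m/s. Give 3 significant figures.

3.97e48 N

One Planck force: F_P = c⁴/G = 1.21e44 N.
3.27e4 × 1.21e44 N = 3.97e48 N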